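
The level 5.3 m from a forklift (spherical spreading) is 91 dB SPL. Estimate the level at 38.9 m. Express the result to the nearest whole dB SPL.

74 dB SPL

Point-source attenuation: ΔL = 20·log₁₀(r₂/r₁) = 20·log₁₀(38.9/5.3) = 17.313 dB.
L₂ = 91 − 20·log₁₀(38.9/5.3) = 91 − 17.313 = 73.69 dB SPL.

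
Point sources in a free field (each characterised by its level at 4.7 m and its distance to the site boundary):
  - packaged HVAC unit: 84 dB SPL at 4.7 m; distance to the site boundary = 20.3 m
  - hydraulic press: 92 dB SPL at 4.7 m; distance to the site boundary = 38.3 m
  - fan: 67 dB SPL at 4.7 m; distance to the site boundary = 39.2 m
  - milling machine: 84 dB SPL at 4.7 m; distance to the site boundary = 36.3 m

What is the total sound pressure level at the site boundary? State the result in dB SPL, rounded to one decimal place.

Apply inverse-square spreading to bring every level to the receiver, then sum 10^(L/10).
packaged HVAC unit: 84 − 20·log₁₀(20.3/4.7) = 84 − 12.71 = 71.29 dB SPL.
hydraulic press: 92 − 20·log₁₀(38.3/4.7) = 92 − 18.22 = 73.78 dB SPL.
fan: 67 − 20·log₁₀(39.2/4.7) = 67 − 18.42 = 48.58 dB SPL.
milling machine: 84 − 20·log₁₀(36.3/4.7) = 84 − 17.76 = 66.24 dB SPL.
Σ 10^(L/10) = 4.161e+07 → L_total = 10·log₁₀(4.161e+07) = 76.19 dB SPL.

76.2 dB SPL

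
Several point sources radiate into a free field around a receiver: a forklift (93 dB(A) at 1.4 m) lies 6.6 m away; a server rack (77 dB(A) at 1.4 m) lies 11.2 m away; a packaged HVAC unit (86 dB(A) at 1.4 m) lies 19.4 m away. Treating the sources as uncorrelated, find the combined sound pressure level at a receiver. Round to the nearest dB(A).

80 dB(A)

Propagate each source to the receiver with L = L_ref − 20·log₁₀(r/r_ref), then add intensities.
forklift: 93 − 20·log₁₀(6.6/1.4) = 93 − 13.47 = 79.53 dB(A).
server rack: 77 − 20·log₁₀(11.2/1.4) = 77 − 18.06 = 58.94 dB(A).
packaged HVAC unit: 86 − 20·log₁₀(19.4/1.4) = 86 − 22.83 = 63.17 dB(A).
Σ 10^(L/10) = 9.263e+07 → L_total = 10·log₁₀(9.263e+07) = 79.67 dB(A).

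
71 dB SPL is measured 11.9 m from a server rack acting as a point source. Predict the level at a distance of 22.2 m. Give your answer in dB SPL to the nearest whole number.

For a point source, L₂ = L₁ − 20·log₁₀(r₂/r₁).
L₂ = 71 − 20·log₁₀(22.2/11.9) = 71 − 5.416 = 65.58 dB SPL.

66 dB SPL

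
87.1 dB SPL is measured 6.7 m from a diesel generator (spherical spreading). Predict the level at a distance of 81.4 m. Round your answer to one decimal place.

65.4 dB SPL

Spherical spreading from a point source gives a 20·log₁₀(r₂/r₁) drop.
L₂ = 87.1 − 20·log₁₀(81.4/6.7) = 87.1 − 21.691 = 65.41 dB SPL.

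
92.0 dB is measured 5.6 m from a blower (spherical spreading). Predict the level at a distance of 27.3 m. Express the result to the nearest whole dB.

78 dB

For a point source, L₂ = L₁ − 20·log₁₀(r₂/r₁).
L₂ = 92.0 − 20·log₁₀(27.3/5.6) = 92.0 − 13.759 = 78.24 dB.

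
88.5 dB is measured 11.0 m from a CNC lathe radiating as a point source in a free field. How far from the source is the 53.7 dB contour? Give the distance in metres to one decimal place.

604.5 m

For a point source L₁ − L₂ = 20·log₁₀(r₂/r₁), so r₂ = r₁·10^((L₁−L₂)/20).
r₂ = 11.0·10^((88.5−53.7)/20) = 11.0·10^(34.8/20) = 604.49 m.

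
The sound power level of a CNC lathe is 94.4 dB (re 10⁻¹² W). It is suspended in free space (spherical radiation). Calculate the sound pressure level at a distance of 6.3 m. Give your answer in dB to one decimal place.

67.4 dB

The power spreads over a sphere of area 4π·r², so L_p = L_w − 10·log₁₀(4π·r²).
4π·r² = 498.8 m², 10·log₁₀ of that is 26.979 dB.
L_p = 94.4 − 26.979 = 67.42 dB.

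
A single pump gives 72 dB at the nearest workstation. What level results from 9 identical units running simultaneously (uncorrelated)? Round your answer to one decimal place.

L_total = L₁ + 10·log₁₀ N for N identical incoherent sources.
L_total = 72 + 10·log₁₀(9) = 72 + 9.542 = 81.54 dB.

81.5 dB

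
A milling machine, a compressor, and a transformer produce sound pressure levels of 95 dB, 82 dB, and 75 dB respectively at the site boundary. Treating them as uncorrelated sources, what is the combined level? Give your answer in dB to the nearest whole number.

95 dB

For uncorrelated sources the intensities add, so convert each level to linear form, sum, and take 10·log₁₀ of the total.
Σ 10^(L/10) = 10^(95/10) + 10^(82/10) + 10^(75/10) = 3.352e+09.
L_total = 10·log₁₀(3.352e+09) = 95.25 dB.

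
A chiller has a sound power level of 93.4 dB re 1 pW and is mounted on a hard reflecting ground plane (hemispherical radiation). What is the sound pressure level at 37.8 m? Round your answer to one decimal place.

Free-field hemispherical radiation: L_p = L_w − 10·log₁₀(2π·r²), r = 37.8 m.
2π·r² = 8978 m², 10·log₁₀ of that is 39.532 dB.
L_p = 93.4 − 39.532 = 53.87 dB.

53.9 dB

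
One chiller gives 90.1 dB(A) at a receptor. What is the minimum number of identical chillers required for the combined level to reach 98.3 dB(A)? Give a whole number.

N identical sources give L₁ + 10·log₁₀ N, so require 10·log₁₀ N ≥ 98.3 − 90.1 = 8.2 dB.
N ≥ 10^(8.2/10) = 6.607, so N = 7.

7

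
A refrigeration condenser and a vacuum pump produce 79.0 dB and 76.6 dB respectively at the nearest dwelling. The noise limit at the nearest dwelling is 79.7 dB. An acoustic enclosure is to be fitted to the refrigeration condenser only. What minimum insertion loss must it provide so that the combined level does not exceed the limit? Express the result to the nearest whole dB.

2 dB

The untreated sources together contribute 10^(76.6/10) = 4.571e+07, i.e. 76.60 dB.
To meet 79.7 dB overall, the treated refrigeration condenser may contribute at most 10^(79.7/10) − 4.571e+07 = 4.762e+07, i.e. 76.78 dB.
So the refrigeration condenser must be reduced from 79.0 to 76.78 dB: IL = 2.22 dB.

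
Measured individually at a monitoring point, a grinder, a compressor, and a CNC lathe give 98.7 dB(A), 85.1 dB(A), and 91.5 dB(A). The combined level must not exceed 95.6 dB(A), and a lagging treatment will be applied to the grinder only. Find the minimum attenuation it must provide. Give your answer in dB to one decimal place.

5.9 dB

Fixed contribution from the other sources: Σ 10^(L/10) = 10^(85.1/10) + 10^(91.5/10) = 1.736e+09 (92.40 dB(A)).
The limit corresponds to 10^(95.6/10) = 3.631e+09; subtracting the fixed part leaves 1.895e+09 for the grinder, i.e. 92.78 dB(A).
So the grinder must be reduced from 98.7 to 92.78 dB(A): IL = 5.92 dB.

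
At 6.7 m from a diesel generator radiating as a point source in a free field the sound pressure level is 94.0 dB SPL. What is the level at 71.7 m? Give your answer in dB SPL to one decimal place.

For a point source, L₂ = L₁ − 20·log₁₀(r₂/r₁).
L₂ = 94.0 − 20·log₁₀(71.7/6.7) = 94.0 − 20.589 = 73.41 dB SPL.

73.4 dB SPL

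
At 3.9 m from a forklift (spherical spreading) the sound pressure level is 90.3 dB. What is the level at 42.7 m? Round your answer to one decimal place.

Spherical spreading from a point source gives a 20·log₁₀(r₂/r₁) drop.
L₂ = 90.3 − 20·log₁₀(42.7/3.9) = 90.3 − 20.787 = 69.51 dB.

69.5 dB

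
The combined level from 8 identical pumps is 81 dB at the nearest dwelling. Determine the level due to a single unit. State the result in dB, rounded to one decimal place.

72.0 dB

8 equal contributions raise the level by 10·log₁₀ 8 = 9.031 dB, so each unit alone gives 81 − 9.031.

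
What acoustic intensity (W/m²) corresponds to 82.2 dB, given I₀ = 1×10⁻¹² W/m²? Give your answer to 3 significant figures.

L = 10·log₁₀(I/I₀) ⇒ I = I₀·10^(L/10) = 10⁻¹² × 10^8.22.

0.000166 W/m²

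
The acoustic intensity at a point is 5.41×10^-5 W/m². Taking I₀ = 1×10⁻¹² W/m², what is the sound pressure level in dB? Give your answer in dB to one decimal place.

I/I₀ = 5.41×10^-5/10⁻¹² = 5.41×10^7, and L = 10·log₁₀(I/I₀).
L = 10·(0.7332 + 7) = 77.33 dB.

77.3 dB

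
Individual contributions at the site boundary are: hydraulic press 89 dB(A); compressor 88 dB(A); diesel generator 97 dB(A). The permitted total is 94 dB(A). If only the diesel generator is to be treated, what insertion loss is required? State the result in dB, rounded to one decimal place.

6.6 dB

The untreated sources together contribute 10^(89/10) + 10^(88/10) = 1.425e+09, i.e. 91.54 dB(A).
The limit corresponds to 10^(94/10) = 2.512e+09; subtracting the fixed part leaves 1.087e+09 for the diesel generator, i.e. 90.36 dB(A).
So the diesel generator must be reduced from 97 to 90.36 dB(A): IL = 6.64 dB.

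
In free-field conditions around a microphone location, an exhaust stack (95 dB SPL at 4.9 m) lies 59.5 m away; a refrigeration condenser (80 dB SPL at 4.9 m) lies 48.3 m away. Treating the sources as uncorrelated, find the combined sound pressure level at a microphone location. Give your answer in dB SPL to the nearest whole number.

First find each source's level at the receiver (point-source: −20·log₁₀(r/r_ref)), then combine on an intensity basis.
exhaust stack: 95 − 20·log₁₀(59.5/4.9) = 95 − 21.69 = 73.31 dB SPL.
refrigeration condenser: 80 − 20·log₁₀(48.3/4.9) = 80 − 19.88 = 60.12 dB SPL.
Σ 10^(L/10) = 2.248e+07 → L_total = 10·log₁₀(2.248e+07) = 73.52 dB SPL.

74 dB SPL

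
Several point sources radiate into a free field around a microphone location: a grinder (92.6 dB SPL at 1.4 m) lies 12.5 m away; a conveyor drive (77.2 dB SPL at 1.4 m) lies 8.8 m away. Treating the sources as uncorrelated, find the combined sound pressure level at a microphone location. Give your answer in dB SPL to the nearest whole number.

Apply inverse-square spreading to bring every level to the receiver, then sum 10^(L/10).
grinder: 92.6 − 20·log₁₀(12.5/1.4) = 92.6 − 19.02 = 73.58 dB SPL.
conveyor drive: 77.2 − 20·log₁₀(8.8/1.4) = 77.2 − 15.97 = 61.23 dB SPL.
Σ 10^(L/10) = 2.415e+07 → L_total = 10·log₁₀(2.415e+07) = 73.83 dB SPL.

74 dB SPL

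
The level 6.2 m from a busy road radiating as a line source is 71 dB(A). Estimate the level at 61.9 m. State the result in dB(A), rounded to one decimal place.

61.0 dB(A)

Cylindrical spreading from a line source gives a 10·log₁₀(r₂/r₁) drop.
L₂ = 71 − 10·log₁₀(61.9/6.2) = 71 − 9.993 = 61.01 dB(A).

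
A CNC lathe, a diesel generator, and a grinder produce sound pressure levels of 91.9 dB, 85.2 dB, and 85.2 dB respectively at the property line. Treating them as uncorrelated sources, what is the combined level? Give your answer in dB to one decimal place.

For uncorrelated sources the intensities add, so convert each level to linear form, sum, and take 10·log₁₀ of the total.
Σ 10^(L/10) = 10^(91.9/10) + 10^(85.2/10) + 10^(85.2/10) = 2.211e+09.
L_total = 10·log₁₀(2.211e+09) = 93.45 dB.

93.4 dB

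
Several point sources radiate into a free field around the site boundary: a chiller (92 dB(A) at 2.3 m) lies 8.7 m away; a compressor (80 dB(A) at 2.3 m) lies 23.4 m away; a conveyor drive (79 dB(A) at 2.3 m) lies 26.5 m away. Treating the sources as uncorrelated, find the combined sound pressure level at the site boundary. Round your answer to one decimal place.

80.5 dB(A)

Apply inverse-square spreading to bring every level to the receiver, then sum 10^(L/10).
chiller: 92 − 20·log₁₀(8.7/2.3) = 92 − 11.56 = 80.44 dB(A).
compressor: 80 − 20·log₁₀(23.4/2.3) = 80 − 20.15 = 59.85 dB(A).
conveyor drive: 79 − 20·log₁₀(26.5/2.3) = 79 − 21.23 = 57.77 dB(A).
Σ 10^(L/10) = 1.123e+08 → L_total = 10·log₁₀(1.123e+08) = 80.51 dB(A).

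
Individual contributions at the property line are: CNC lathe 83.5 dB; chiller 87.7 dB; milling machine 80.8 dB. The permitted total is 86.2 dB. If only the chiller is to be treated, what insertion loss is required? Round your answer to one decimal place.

9.1 dB

Everything except the chiller sums to 10^(83.5/10) + 10^(80.8/10) = 3.441e+08 in linear terms, 85.37 dB.
To meet 86.2 dB overall, the treated chiller may contribute at most 10^(86.2/10) − 3.441e+08 = 7.277e+07, i.e. 78.62 dB.
So the chiller must be reduced from 87.7 to 78.62 dB: IL = 9.08 dB.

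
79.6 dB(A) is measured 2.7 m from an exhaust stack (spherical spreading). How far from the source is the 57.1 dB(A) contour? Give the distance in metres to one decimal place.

For a point source L₁ − L₂ = 20·log₁₀(r₂/r₁), so r₂ = r₁·10^((L₁−L₂)/20).
r₂ = 2.7·10^((79.6−57.1)/20) = 2.7·10^(22.5/20) = 36.01 m.

36.0 m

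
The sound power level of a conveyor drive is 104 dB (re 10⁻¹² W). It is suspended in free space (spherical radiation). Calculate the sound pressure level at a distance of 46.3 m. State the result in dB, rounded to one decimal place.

59.7 dB

Free-field spherical radiation: L_p = L_w − 10·log₁₀(4π·r²), r = 46.3 m.
4π·r² = 2.694e+04 m², 10·log₁₀ of that is 44.304 dB.
L_p = 104 − 44.304 = 59.70 dB.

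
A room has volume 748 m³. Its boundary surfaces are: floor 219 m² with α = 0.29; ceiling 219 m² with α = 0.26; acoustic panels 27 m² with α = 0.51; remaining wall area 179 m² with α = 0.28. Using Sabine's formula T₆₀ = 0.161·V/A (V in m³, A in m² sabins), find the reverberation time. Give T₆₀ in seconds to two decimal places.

0.65 s

A = Σ Sᵢαᵢ = 219·0.29 + 219·0.26 + 27·0.51 + 179·0.28 = 184.34 m².
T₆₀ = 0.161·V/A = 0.161·748/184.34 = 0.653 s.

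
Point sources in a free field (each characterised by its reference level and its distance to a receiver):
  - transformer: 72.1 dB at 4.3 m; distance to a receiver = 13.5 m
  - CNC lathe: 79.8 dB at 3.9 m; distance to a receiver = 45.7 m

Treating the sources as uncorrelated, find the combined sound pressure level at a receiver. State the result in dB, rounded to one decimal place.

Propagate each source to the receiver with L = L_ref − 20·log₁₀(r/r_ref), then add intensities.
transformer: 72.1 − 20·log₁₀(13.5/4.3) = 72.1 − 9.94 = 62.16 dB.
CNC lathe: 79.8 − 20·log₁₀(45.7/3.9) = 79.8 − 21.38 = 58.42 dB.
Σ 10^(L/10) = 2.341e+06 → L_total = 10·log₁₀(2.341e+06) = 63.69 dB.

63.7 dB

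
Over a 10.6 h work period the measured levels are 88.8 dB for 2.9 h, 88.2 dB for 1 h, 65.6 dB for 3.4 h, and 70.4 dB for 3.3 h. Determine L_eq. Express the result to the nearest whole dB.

84 dB

Weight each interval's intensity by its duration and average over T = 10.6 h:
Σ tᵢ·10^(Lᵢ/10) = 2.9·10^(88.8/10) + 1·10^(88.2/10) + 3.4·10^(65.6/10) + 3.3·10^(70.4/10) = 2.909e+09.
L_eq = 10·log₁₀(2.909e+09/10.6) = 84.38 dB.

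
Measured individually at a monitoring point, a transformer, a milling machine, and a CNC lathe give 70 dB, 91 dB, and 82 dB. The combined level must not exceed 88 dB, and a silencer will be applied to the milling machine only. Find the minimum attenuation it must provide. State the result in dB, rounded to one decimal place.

Everything except the milling machine sums to 10^(70/10) + 10^(82/10) = 1.685e+08 in linear terms, 82.27 dB.
To meet 88 dB overall, the treated milling machine may contribute at most 10^(88/10) − 1.685e+08 = 4.625e+08, i.e. 86.65 dB.
Required insertion loss = 91 − 86.65 = 4.35 dB.

4.3 dB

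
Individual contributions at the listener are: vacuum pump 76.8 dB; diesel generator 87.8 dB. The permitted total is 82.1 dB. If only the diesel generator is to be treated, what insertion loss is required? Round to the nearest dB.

7 dB

The untreated sources together contribute 10^(76.8/10) = 4.786e+07, i.e. 76.80 dB.
To meet 82.1 dB overall, the treated diesel generator may contribute at most 10^(82.1/10) − 4.786e+07 = 1.143e+08, i.e. 80.58 dB.
Required insertion loss = 87.8 − 80.58 = 7.22 dB.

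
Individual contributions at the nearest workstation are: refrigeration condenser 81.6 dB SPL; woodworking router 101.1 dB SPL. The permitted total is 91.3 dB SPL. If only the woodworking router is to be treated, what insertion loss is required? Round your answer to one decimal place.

The untreated sources together contribute 10^(81.6/10) = 1.445e+08, i.e. 81.60 dB SPL.
To meet 91.3 dB SPL overall, the treated woodworking router may contribute at most 10^(91.3/10) − 1.445e+08 = 1.204e+09, i.e. 90.81 dB SPL.
Required insertion loss = 101.1 − 90.81 = 10.29 dB.

10.3 dB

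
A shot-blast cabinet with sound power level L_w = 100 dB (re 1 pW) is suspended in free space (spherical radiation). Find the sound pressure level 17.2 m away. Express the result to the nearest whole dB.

64 dB

Free-field spherical radiation: L_p = L_w − 10·log₁₀(4π·r²), r = 17.2 m.
4π·r² = 3718 m², 10·log₁₀ of that is 35.703 dB.
L_p = 100 − 35.703 = 64.30 dB.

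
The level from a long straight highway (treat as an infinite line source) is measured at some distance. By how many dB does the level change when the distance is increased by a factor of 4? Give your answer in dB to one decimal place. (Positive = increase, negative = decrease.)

With cylindrical spreading the level changes by −10·log₁₀(r₂/r₁).
ΔL = −10·log₁₀(4) = -6.02 dB.

-6.0 dB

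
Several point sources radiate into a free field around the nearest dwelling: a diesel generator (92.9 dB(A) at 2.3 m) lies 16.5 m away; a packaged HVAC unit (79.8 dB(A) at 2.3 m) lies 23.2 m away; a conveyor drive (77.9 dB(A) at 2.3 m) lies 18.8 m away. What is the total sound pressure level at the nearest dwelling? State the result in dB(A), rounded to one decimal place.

First find each source's level at the receiver (point-source: −20·log₁₀(r/r_ref)), then combine on an intensity basis.
diesel generator: 92.9 − 20·log₁₀(16.5/2.3) = 92.9 − 17.12 = 75.78 dB(A).
packaged HVAC unit: 79.8 − 20·log₁₀(23.2/2.3) = 79.8 − 20.08 = 59.72 dB(A).
conveyor drive: 77.9 − 20·log₁₀(18.8/2.3) = 77.9 − 18.25 = 59.65 dB(A).
Σ 10^(L/10) = 3.975e+07 → L_total = 10·log₁₀(3.975e+07) = 75.99 dB(A).

76.0 dB(A)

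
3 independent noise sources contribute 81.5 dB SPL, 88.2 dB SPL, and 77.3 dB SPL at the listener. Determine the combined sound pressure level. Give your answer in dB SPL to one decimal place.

For uncorrelated sources the intensities add, so convert each level to linear form, sum, and take 10·log₁₀ of the total.
Σ 10^(L/10) = 10^(81.5/10) + 10^(88.2/10) + 10^(77.3/10) = 8.557e+08.
L_total = 10·log₁₀(8.557e+08) = 89.32 dB SPL.

89.3 dB SPL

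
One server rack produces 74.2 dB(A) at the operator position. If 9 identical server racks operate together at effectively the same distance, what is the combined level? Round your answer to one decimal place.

With 9 equal, uncorrelated contributions the intensity is 9× that of one unit, giving a rise of 10·log₁₀ 9.
L_total = 74.2 + 10·log₁₀(9) = 74.2 + 9.542 = 83.74 dB(A).

83.7 dB(A)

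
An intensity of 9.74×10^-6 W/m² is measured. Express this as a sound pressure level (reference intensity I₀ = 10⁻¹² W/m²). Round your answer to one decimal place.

69.9 dB

Dividing by I₀ shifts the exponent by 12: I/I₀ = 9.74×10^6.
L = 10·(0.9886 + 6) = 69.89 dB.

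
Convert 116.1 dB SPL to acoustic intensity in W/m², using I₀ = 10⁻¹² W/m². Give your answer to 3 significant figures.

I = I₀·10^(L/10) = 10⁻¹² × 10^(116.1/10) = 10^(-0.390).

0.407 W/m²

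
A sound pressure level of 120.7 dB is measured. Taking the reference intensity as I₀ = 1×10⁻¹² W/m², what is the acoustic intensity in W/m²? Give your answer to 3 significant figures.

I = I₀·10^(L/10) = 10⁻¹² × 10^(120.7/10) = 10^(0.070).

1.17 W/m²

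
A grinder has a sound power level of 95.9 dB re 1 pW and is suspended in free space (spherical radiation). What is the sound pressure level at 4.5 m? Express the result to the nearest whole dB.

72 dB

Free-field spherical radiation: L_p = L_w − 10·log₁₀(4π·r²), r = 4.5 m.
4π·r² = 254.5 m², 10·log₁₀ of that is 24.056 dB.
L_p = 95.9 − 24.056 = 71.84 dB.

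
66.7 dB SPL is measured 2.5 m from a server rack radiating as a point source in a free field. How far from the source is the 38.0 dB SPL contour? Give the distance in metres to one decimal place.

68.1 m

Point-source spreading drops the level by 20·log₁₀(r₂/r₁); inverting, r₂/r₁ = 10^(ΔL/20).
r₂ = 2.5·10^((66.7−38.0)/20) = 2.5·10^(28.7/20) = 68.07 m.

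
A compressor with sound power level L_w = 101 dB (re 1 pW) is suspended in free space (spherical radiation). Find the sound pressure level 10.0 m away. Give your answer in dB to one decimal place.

Free-field spherical radiation: L_p = L_w − 10·log₁₀(4π·r²), r = 10.0 m.
4π·r² = 1257 m², 10·log₁₀ of that is 30.992 dB.
L_p = 101 − 30.992 = 70.01 dB.

70.0 dB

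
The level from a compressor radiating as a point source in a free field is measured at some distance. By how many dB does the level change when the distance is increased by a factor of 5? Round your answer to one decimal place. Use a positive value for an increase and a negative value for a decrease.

Point-source spreading: ΔL = −20·log₁₀(r₂/r₁).
ΔL = −20·log₁₀(5) = -13.98 dB.

-14.0 dB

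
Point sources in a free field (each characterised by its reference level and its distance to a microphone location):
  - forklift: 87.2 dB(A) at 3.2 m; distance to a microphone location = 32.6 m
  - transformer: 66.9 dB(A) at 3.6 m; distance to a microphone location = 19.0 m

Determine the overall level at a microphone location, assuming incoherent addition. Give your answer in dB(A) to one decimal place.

67.2 dB(A)

First find each source's level at the receiver (point-source: −20·log₁₀(r/r_ref)), then combine on an intensity basis.
forklift: 87.2 − 20·log₁₀(32.6/3.2) = 87.2 − 20.16 = 67.04 dB(A).
transformer: 66.9 − 20·log₁₀(19.0/3.6) = 66.9 − 14.45 = 52.45 dB(A).
Σ 10^(L/10) = 5.233e+06 → L_total = 10·log₁₀(5.233e+06) = 67.19 dB(A).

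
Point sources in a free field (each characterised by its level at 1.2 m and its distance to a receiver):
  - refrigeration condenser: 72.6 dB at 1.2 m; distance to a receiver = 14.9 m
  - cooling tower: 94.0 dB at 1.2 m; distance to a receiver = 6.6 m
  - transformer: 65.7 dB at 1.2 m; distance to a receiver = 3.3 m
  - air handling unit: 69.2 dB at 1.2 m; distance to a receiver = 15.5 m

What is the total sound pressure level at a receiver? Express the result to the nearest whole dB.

79 dB

Propagate each source to the receiver with L = L_ref − 20·log₁₀(r/r_ref), then add intensities.
refrigeration condenser: 72.6 − 20·log₁₀(14.9/1.2) = 72.6 − 21.88 = 50.72 dB.
cooling tower: 94.0 − 20·log₁₀(6.6/1.2) = 94.0 − 14.81 = 79.19 dB.
transformer: 65.7 − 20·log₁₀(3.3/1.2) = 65.7 − 8.79 = 56.91 dB.
air handling unit: 69.2 − 20·log₁₀(15.5/1.2) = 69.2 − 22.22 = 46.98 dB.
Σ 10^(L/10) = 8.370e+07 → L_total = 10·log₁₀(8.370e+07) = 79.23 dB.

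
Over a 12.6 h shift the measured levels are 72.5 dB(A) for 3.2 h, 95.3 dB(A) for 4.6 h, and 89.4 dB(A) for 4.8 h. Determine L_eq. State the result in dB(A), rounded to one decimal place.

Weight each interval's intensity by its duration and average over T = 12.6 h:
Σ tᵢ·10^(Lᵢ/10) = 3.2·10^(72.5/10) + 4.6·10^(95.3/10) + 4.8·10^(89.4/10) = 1.982e+10.
L_eq = 10·log₁₀(1.982e+10/12.6) = 91.97 dB(A).

92.0 dB(A)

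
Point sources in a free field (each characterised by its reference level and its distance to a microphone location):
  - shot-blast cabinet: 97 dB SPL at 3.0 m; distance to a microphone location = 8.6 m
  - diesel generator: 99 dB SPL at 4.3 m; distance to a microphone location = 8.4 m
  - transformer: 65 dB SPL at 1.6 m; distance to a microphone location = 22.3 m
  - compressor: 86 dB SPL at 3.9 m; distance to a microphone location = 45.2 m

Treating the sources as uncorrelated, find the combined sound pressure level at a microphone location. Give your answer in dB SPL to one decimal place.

94.3 dB SPL

First find each source's level at the receiver (point-source: −20·log₁₀(r/r_ref)), then combine on an intensity basis.
shot-blast cabinet: 97 − 20·log₁₀(8.6/3.0) = 97 − 9.15 = 87.85 dB SPL.
diesel generator: 99 − 20·log₁₀(8.4/4.3) = 99 − 5.82 = 93.18 dB SPL.
transformer: 65 − 20·log₁₀(22.3/1.6) = 65 − 22.88 = 42.12 dB SPL.
compressor: 86 − 20·log₁₀(45.2/3.9) = 86 − 21.28 = 64.72 dB SPL.
Σ 10^(L/10) = 2.694e+09 → L_total = 10·log₁₀(2.694e+09) = 94.30 dB SPL.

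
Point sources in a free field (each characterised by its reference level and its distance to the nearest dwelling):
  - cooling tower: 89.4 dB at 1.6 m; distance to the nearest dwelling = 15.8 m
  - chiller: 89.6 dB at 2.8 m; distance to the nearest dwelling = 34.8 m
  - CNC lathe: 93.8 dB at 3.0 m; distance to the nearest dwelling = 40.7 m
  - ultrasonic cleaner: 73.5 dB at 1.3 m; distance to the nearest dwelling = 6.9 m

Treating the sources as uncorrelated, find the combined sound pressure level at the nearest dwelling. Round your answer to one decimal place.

74.6 dB

Propagate each source to the receiver with L = L_ref − 20·log₁₀(r/r_ref), then add intensities.
cooling tower: 89.4 − 20·log₁₀(15.8/1.6) = 89.4 − 19.89 = 69.51 dB.
chiller: 89.6 − 20·log₁₀(34.8/2.8) = 89.6 − 21.89 = 67.71 dB.
CNC lathe: 93.8 − 20·log₁₀(40.7/3.0) = 93.8 − 22.65 = 71.15 dB.
ultrasonic cleaner: 73.5 − 20·log₁₀(6.9/1.3) = 73.5 − 14.50 = 59.00 dB.
Σ 10^(L/10) = 2.866e+07 → L_total = 10·log₁₀(2.866e+07) = 74.57 dB.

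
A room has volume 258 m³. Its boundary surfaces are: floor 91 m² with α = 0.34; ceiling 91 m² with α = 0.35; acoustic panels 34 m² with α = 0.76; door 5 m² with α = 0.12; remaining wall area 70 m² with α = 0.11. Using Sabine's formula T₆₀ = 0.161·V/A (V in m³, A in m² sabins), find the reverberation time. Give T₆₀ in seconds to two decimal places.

0.43 s

Summing Sᵢαᵢ: 91·0.34 + 91·0.35 + 34·0.76 + 5·0.12 + 70·0.11 = 96.93 m².
T₆₀ = 0.161·V/A = 0.161·258/96.93 = 0.429 s.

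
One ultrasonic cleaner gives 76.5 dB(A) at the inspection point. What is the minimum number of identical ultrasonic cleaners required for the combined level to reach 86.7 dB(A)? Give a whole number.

The shortfall is 86.7 − 76.5 = 10.2 dB, and N units add 10·log₁₀ N, so need 10·log₁₀ N ≥ 10.2.
N ≥ 10^(10.2/10) = 10.471, so N = 11.

11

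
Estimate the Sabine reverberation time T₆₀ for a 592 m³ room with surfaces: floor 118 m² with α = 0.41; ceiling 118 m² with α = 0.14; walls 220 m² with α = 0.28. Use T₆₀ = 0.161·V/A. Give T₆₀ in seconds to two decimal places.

Total absorption A = 118·0.41 + 118·0.14 + 220·0.28 = 126.50 m² sabins.
T₆₀ = 0.161·V/A = 0.161·592/126.50 = 0.753 s.

0.75 s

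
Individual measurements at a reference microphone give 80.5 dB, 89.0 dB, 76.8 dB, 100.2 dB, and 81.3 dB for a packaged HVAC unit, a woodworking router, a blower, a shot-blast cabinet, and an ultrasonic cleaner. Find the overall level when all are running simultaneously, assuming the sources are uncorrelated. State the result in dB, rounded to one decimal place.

Incoherent sources combine by intensity addition: L_total = 10·log₁₀(Σ 10^(L_i/10)).
Σ 10^(L/10) = 10^(80.5/10) + 10^(89.0/10) + 10^(76.8/10) + 10^(100.2/10) + 10^(81.3/10) = 1.156e+10.
L_total = 10·log₁₀(1.156e+10) = 100.63 dB.

100.6 dB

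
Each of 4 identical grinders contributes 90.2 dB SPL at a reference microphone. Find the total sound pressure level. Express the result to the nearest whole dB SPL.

96 dB SPL

N identical incoherent sources raise the level by 10·log₁₀ N.
L_total = 90.2 + 10·log₁₀(4) = 90.2 + 6.021 = 96.22 dB SPL.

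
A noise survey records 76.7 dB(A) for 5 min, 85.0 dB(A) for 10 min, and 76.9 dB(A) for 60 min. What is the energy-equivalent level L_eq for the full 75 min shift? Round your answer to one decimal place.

L_eq = 10·log₁₀[(1/T)·Σ tᵢ·10^(Lᵢ/10)] with T = 75 min.
Σ tᵢ·10^(Lᵢ/10) = 5·10^(76.7/10) + 10·10^(85.0/10) + 60·10^(76.9/10) = 6.335e+09.
L_eq = 10·log₁₀(6.335e+09/75) = 79.27 dB(A).

79.3 dB(A)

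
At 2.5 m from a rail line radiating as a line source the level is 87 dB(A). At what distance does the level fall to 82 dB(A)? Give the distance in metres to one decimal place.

7.9 m

For a line source L₁ − L₂ = 10·log₁₀(r₂/r₁), so r₂ = r₁·10^((L₁−L₂)/10).
r₂ = 2.5·10^((87−82)/10) = 2.5·10^(5.0/10) = 7.91 m.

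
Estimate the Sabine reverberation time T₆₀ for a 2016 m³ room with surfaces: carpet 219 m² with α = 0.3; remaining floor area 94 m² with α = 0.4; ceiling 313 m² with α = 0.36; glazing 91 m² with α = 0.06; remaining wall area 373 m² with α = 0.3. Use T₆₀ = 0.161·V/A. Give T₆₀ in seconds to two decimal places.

0.97 s

A = Σ Sᵢαᵢ = 219·0.3 + 94·0.4 + 313·0.36 + 91·0.06 + 373·0.3 = 333.34 m².
T₆₀ = 0.161·V/A = 0.161·2016/333.34 = 0.974 s.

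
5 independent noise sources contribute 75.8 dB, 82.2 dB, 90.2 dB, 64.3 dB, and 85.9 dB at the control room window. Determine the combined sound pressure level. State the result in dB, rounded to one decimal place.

For uncorrelated sources the intensities add, so convert each level to linear form, sum, and take 10·log₁₀ of the total.
Σ 10^(L/10) = 10^(75.8/10) + 10^(82.2/10) + 10^(90.2/10) + 10^(64.3/10) + 10^(85.9/10) = 1.643e+09.
L_total = 10·log₁₀(1.643e+09) = 92.16 dB.

92.2 dB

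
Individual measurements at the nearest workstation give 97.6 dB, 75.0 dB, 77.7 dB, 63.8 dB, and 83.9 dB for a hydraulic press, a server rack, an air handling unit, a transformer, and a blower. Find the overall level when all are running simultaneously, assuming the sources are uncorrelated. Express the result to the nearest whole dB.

98 dB

For uncorrelated sources the intensities add, so convert each level to linear form, sum, and take 10·log₁₀ of the total.
Σ 10^(L/10) = 10^(97.6/10) + 10^(75.0/10) + 10^(77.7/10) + 10^(63.8/10) + 10^(83.9/10) = 6.093e+09.
L_total = 10·log₁₀(6.093e+09) = 97.85 dB.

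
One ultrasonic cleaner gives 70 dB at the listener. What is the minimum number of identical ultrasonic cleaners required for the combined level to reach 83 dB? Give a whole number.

20

Need L₁ + 10·log₁₀ N ≥ 83, i.e. log₁₀ N ≥ 1.30.
N ≥ 10^(13.0/10) = 19.953, so N = 20.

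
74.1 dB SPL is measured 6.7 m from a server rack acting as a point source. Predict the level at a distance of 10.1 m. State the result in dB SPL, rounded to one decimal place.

For a point source, L₂ = L₁ − 20·log₁₀(r₂/r₁).
L₂ = 74.1 − 20·log₁₀(10.1/6.7) = 74.1 − 3.565 = 70.54 dB SPL.

70.5 dB SPL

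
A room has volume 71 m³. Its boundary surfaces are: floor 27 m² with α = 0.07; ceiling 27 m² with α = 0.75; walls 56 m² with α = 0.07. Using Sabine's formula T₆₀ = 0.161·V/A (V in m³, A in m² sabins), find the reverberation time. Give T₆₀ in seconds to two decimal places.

Summing Sᵢαᵢ: 27·0.07 + 27·0.75 + 56·0.07 = 26.06 m².
T₆₀ = 0.161·V/A = 0.161·71/26.06 = 0.439 s.

0.44 s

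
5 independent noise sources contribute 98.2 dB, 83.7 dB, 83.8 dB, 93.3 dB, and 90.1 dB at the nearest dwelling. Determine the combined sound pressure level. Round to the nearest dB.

100 dB

Incoherent sources combine by intensity addition: L_total = 10·log₁₀(Σ 10^(L_i/10)).
Σ 10^(L/10) = 10^(98.2/10) + 10^(83.7/10) + 10^(83.8/10) + 10^(93.3/10) + 10^(90.1/10) = 1.024e+10.
L_total = 10·log₁₀(1.024e+10) = 100.10 dB.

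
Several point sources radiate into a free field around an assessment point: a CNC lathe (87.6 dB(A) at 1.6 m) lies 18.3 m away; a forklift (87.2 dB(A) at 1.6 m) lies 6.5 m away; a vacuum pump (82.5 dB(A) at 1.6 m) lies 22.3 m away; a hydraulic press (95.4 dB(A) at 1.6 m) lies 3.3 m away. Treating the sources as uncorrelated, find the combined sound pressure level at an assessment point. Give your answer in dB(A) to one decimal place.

89.3 dB(A)

Propagate each source to the receiver with L = L_ref − 20·log₁₀(r/r_ref), then add intensities.
CNC lathe: 87.6 − 20·log₁₀(18.3/1.6) = 87.6 − 21.17 = 66.43 dB(A).
forklift: 87.2 − 20·log₁₀(6.5/1.6) = 87.2 − 12.18 = 75.02 dB(A).
vacuum pump: 82.5 − 20·log₁₀(22.3/1.6) = 82.5 − 22.88 = 59.62 dB(A).
hydraulic press: 95.4 − 20·log₁₀(3.3/1.6) = 95.4 − 6.29 = 89.11 dB(A).
Σ 10^(L/10) = 8.522e+08 → L_total = 10·log₁₀(8.522e+08) = 89.31 dB(A).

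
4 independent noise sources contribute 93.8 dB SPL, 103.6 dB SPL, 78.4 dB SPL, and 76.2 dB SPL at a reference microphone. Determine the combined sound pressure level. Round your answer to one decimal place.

104.1 dB SPL

For uncorrelated sources the intensities add, so convert each level to linear form, sum, and take 10·log₁₀ of the total.
Σ 10^(L/10) = 10^(93.8/10) + 10^(103.6/10) + 10^(78.4/10) + 10^(76.2/10) = 2.542e+10.
L_total = 10·log₁₀(2.542e+10) = 104.05 dB SPL.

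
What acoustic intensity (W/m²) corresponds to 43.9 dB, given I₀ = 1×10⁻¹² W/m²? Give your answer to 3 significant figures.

I = I₀·10^(L/10) = 10⁻¹² × 10^(43.9/10) = 10^(-7.610).

2.45e-08 W/m²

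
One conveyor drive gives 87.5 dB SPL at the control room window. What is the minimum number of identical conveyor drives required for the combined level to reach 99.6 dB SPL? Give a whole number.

17

The shortfall is 99.6 − 87.5 = 12.1 dB, and N units add 10·log₁₀ N, so need 10·log₁₀ N ≥ 12.1.
N ≥ 10^(12.1/10) = 16.218, so N = 17.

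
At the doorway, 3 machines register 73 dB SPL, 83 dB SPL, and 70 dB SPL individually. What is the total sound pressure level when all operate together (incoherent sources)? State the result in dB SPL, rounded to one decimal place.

Incoherent sources combine by intensity addition: L_total = 10·log₁₀(Σ 10^(L_i/10)).
Σ 10^(L/10) = 10^(73/10) + 10^(83/10) + 10^(70/10) = 2.295e+08.
L_total = 10·log₁₀(2.295e+08) = 83.61 dB SPL.

83.6 dB SPL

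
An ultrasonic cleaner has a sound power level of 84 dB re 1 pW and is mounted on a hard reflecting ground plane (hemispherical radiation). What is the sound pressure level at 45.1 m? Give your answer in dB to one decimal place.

42.9 dB

L_p = L_w − 10·log₁₀(2π·r²) with r = 45.1 m.
2π·r² = 1.278e+04 m², 10·log₁₀ of that is 41.065 dB.
L_p = 84 − 41.065 = 42.93 dB.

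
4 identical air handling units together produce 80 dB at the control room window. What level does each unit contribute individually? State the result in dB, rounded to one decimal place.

4 equal contributions raise the level by 10·log₁₀ 4 = 6.021 dB, so each unit alone gives 80 − 6.021.

74.0 dB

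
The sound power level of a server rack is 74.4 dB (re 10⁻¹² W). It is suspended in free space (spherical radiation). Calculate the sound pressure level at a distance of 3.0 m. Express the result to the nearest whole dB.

54 dB

The power spreads over a sphere of area 4π·r², so L_p = L_w − 10·log₁₀(4π·r²).
4π·r² = 113.1 m², 10·log₁₀ of that is 20.535 dB.
L_p = 74.4 − 20.535 = 53.87 dB.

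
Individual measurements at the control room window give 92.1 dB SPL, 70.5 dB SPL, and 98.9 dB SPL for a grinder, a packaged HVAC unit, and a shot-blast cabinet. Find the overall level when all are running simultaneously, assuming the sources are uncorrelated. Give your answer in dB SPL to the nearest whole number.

For uncorrelated sources the intensities add, so convert each level to linear form, sum, and take 10·log₁₀ of the total.
Σ 10^(L/10) = 10^(92.1/10) + 10^(70.5/10) + 10^(98.9/10) = 9.396e+09.
L_total = 10·log₁₀(9.396e+09) = 99.73 dB SPL.

100 dB SPL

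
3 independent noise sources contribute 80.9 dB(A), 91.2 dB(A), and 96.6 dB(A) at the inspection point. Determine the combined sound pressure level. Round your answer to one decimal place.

97.8 dB(A)

For uncorrelated sources the intensities add, so convert each level to linear form, sum, and take 10·log₁₀ of the total.
Σ 10^(L/10) = 10^(80.9/10) + 10^(91.2/10) + 10^(96.6/10) = 6.012e+09.
L_total = 10·log₁₀(6.012e+09) = 97.79 dB(A).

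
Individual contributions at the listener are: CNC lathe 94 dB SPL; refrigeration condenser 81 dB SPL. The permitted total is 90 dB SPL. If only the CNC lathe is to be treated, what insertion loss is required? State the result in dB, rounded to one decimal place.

Fixed contribution from the other source: Σ 10^(L/10) = 10^(81/10) = 1.259e+08 (81.00 dB SPL).
To meet 90 dB SPL overall, the treated CNC lathe may contribute at most 10^(90/10) − 1.259e+08 = 8.741e+08, i.e. 89.42 dB SPL.
So the CNC lathe must be reduced from 94 to 89.42 dB SPL: IL = 4.58 dB.

4.6 dB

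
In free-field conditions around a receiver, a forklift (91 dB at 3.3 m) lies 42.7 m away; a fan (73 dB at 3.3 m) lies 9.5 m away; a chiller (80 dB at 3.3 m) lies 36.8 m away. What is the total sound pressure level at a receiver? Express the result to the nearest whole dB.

Propagate each source to the receiver with L = L_ref − 20·log₁₀(r/r_ref), then add intensities.
forklift: 91 − 20·log₁₀(42.7/3.3) = 91 − 22.24 = 68.76 dB.
fan: 73 − 20·log₁₀(9.5/3.3) = 73 − 9.18 = 63.82 dB.
chiller: 80 − 20·log₁₀(36.8/3.3) = 80 − 20.95 = 59.05 dB.
Σ 10^(L/10) = 1.073e+07 → L_total = 10·log₁₀(1.073e+07) = 70.31 dB.

70 dB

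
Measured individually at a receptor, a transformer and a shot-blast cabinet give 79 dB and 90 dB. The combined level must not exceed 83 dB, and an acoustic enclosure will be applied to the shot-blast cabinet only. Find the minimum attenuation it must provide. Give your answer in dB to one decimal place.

Everything except the shot-blast cabinet sums to 10^(79/10) = 7.943e+07 in linear terms, 79.00 dB.
The limit corresponds to 10^(83/10) = 1.995e+08; subtracting the fixed part leaves 1.201e+08 for the shot-blast cabinet, i.e. 80.80 dB.
So the shot-blast cabinet must be reduced from 90 to 80.80 dB: IL = 9.20 dB.

9.2 dB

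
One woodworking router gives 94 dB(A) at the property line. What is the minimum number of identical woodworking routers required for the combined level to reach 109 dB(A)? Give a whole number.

32

The shortfall is 109 − 94 = 15.0 dB, and N units add 10·log₁₀ N, so need 10·log₁₀ N ≥ 15.0.
N ≥ 10^(15.0/10) = 31.623, so N = 32.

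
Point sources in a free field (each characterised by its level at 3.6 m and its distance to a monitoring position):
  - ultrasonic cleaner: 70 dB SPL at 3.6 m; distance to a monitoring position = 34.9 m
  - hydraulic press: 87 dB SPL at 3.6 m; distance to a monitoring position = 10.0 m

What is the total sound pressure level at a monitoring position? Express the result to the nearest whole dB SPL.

78 dB SPL

Apply inverse-square spreading to bring every level to the receiver, then sum 10^(L/10).
ultrasonic cleaner: 70 − 20·log₁₀(34.9/3.6) = 70 − 19.73 = 50.27 dB SPL.
hydraulic press: 87 − 20·log₁₀(10.0/3.6) = 87 − 8.87 = 78.13 dB SPL.
Σ 10^(L/10) = 6.506e+07 → L_total = 10·log₁₀(6.506e+07) = 78.13 dB SPL.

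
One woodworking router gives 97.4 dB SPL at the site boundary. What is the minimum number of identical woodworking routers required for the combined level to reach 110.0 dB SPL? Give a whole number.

19

Need L₁ + 10·log₁₀ N ≥ 110.0, i.e. log₁₀ N ≥ 1.26.
N ≥ 10^(12.6/10) = 18.197, so N = 19.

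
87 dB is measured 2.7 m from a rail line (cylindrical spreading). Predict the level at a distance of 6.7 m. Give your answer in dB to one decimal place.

83.1 dB

Line-source attenuation: ΔL = 10·log₁₀(r₂/r₁) = 10·log₁₀(6.7/2.7) = 3.947 dB.
L₂ = 87 − 10·log₁₀(6.7/2.7) = 87 − 3.947 = 83.05 dB.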